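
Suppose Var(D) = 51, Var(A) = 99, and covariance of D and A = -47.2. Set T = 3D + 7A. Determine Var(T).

Var(T) = a²·Var(D) + b²·Var(A) + 2ab·covariance of D and A with a = 3, b = 7.
= 3²·51 + 7²·99 + 2·3·7·(-47.2)
= 459 + 4851 + (-1982.4) = 3327.6.

Var(T) = 3327.6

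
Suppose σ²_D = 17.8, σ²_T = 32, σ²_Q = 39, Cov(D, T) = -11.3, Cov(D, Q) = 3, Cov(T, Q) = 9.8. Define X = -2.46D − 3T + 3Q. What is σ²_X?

σ²_X = 359.25048

σ²_X = a²·σ²_D + b²·σ²_T + c²·σ²_Q + 2ab·Cov(D, T) + 2ac·Cov(D, Q) + 2bc·Cov(T, Q), with a = -2.46, b = -3, c = 3.
= 107.71848 + 288 + 351 + (-166.788) + (-44.28) + (-176.4)
= 359.25048.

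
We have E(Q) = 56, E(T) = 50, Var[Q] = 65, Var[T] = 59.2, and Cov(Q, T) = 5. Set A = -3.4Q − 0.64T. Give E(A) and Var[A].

E(A) = -222.4, Var[A] = 797.40832

E(A) = (-3.4)·E(Q) + (-0.64)·E(T) = (-3.4)·56 + (-0.64)·50 = -222.4.
Var[A] = a²·Var[Q] + b²·Var[T] + 2ab·Cov(Q, T) with a = -3.4, b = -0.64.
= (-3.4)²·65 + (-0.64)²·59.2 + 2·(-3.4)·(-0.64)·5
= 751.4 + 24.24832 + 21.76 = 797.40832.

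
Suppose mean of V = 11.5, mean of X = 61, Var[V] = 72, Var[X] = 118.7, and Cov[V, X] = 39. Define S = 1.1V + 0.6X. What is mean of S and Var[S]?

mean of S = 1.1·mean of V + 0.6·mean of X = 1.1·11.5 + 0.6·61 = 49.25.
Var[S] = a²·Var[V] + b²·Var[X] + 2ab·Cov[V, X] with a = 1.1, b = 0.6.
= 1.1²·72 + 0.6²·118.7 + 2·1.1·0.6·39
= 87.12 + 42.732 + 51.48 = 181.332.

mean of S = 49.25, Var[S] = 181.332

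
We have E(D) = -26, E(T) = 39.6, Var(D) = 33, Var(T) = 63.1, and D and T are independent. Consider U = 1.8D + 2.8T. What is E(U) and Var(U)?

E(U) = 1.8·E(D) + 2.8·E(T) = 1.8·(-26) + 2.8·39.6 = 64.08.
Var(U) = a²·Var(D) + b²·Var(T) + 2ab·covariance of D and T with a = 1.8, b = 2.8.
Independence gives covariance of D and T = 0.
= 1.8²·33 + 2.8²·63.1 + 2·1.8·2.8·0
= 106.92 + 494.704 + 0 = 601.624.

E(U) = 64.08, Var(U) = 601.624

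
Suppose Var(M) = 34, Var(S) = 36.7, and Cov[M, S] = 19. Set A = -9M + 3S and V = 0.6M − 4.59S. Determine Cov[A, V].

By bilinearity, Cov[A, V] = ac·Var(M) + bd·Var(S) + (ad+bc)·Cov[M, S], with a=-9, b=3, c=0.6, d=-4.59.
ac·Var(M) = (-9)·0.6·34 = -183.6
bd·Var(S) = 3·(-4.59)·36.7 = -505.359
(ad+bc)·Cov[M, S] = (43.11)·19 = 819.09
Cov[A, V] = -183.6 + (-505.359) + 819.09 = 130.131.

Cov[A, V] = 130.131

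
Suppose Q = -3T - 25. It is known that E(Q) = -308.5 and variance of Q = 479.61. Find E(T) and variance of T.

From Q = -3T - 25: E(Q) = a·E(T) + b, so E(T) = (E(Q) − b)/a = (-308.5 − (-25))/(-3) = 94.5.
variance of Q = a²·variance of T, so variance of T = 479.61/(-3)² = 53.29.

E(T) = 94.5, variance of T = 53.29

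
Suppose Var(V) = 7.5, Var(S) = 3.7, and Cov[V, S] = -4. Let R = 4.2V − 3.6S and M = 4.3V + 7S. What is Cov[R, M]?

Cov[R, M] = -13.47

By bilinearity, Cov[R, M] = ac·Var(V) + bd·Var(S) + (ad+bc)·Cov[V, S], with a=4.2, b=-3.6, c=4.3, d=7.
ac·Var(V) = 4.2·4.3·7.5 = 135.45
bd·Var(S) = (-3.6)·7·3.7 = -93.24
(ad+bc)·Cov[V, S] = (13.92)·(-4) = -55.68
Cov[R, M] = 135.45 + (-93.24) + (-55.68) = -13.47.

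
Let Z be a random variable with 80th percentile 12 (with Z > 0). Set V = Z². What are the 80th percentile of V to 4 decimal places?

Z² is increasing, so P_{80}(V) = g(P_{80}(Z)) = 144.

80th percentile of V = 144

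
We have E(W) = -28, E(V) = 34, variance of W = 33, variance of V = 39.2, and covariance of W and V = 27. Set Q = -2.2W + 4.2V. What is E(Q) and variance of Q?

E(Q) = (-2.2)·E(W) + 4.2·E(V) = (-2.2)·(-28) + 4.2·34 = 204.4.
variance of Q = a²·variance of W + b²·variance of V + 2ab·covariance of W and V with a = -2.2, b = 4.2.
= (-2.2)²·33 + 4.2²·39.2 + 2·(-2.2)·4.2·27
= 159.72 + 691.488 + (-498.96) = 352.248.

E(Q) = 204.4, variance of Q = 352.248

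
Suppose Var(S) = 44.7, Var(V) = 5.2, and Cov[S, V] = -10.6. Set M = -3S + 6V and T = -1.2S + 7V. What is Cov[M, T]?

By bilinearity, Cov[M, T] = ac·Var(S) + bd·Var(V) + (ad+bc)·Cov[S, V], with a=-3, b=6, c=-1.2, d=7.
ac·Var(S) = (-3)·(-1.2)·44.7 = 160.92
bd·Var(V) = 6·7·5.2 = 218.4
(ad+bc)·Cov[S, V] = (-28.2)·(-10.6) = 298.92
Cov[M, T] = 160.92 + 218.4 + 298.92 = 678.24.

Cov[M, T] = 678.24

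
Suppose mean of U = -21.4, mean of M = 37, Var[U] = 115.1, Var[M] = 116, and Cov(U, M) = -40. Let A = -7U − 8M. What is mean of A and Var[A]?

mean of A = -146.2, Var[A] = 8583.9

mean of A = (-7)·mean of U + (-8)·mean of M = (-7)·(-21.4) + (-8)·37 = -146.2.
Var[A] = a²·Var[U] + b²·Var[M] + 2ab·Cov(U, M) with a = -7, b = -8.
= (-7)²·115.1 + (-8)²·116 + 2·(-7)·(-8)·(-40)
= 5639.9 + 7424 + (-4480) = 8583.9.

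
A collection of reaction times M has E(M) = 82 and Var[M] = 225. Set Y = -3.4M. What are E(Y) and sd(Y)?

E(Y) = -278.8, sd(Y) = 51

Y = -3.4M is linear with a = -3.4, b = 0.
E(Y) = a·E(M) + b = (-3.4)·82 = -278.8.
sd(M) = √225 = 15.
sd(Y) = |a|·sd(M) = |-3.4|·15 = 51.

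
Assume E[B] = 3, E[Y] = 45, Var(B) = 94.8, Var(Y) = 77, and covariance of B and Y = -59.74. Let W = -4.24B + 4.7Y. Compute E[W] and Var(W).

E[W] = 198.78, Var(W) = 5786.20392

E[W] = (-4.24)·E[B] + 4.7·E[Y] = (-4.24)·3 + 4.7·45 = 198.78.
Var(W) = a²·Var(B) + b²·Var(Y) + 2ab·covariance of B and Y with a = -4.24, b = 4.7.
= (-4.24)²·94.8 + 4.7²·77 + 2·(-4.24)·4.7·(-59.74)
= 1704.27648 + 1700.93 + 2380.99744 = 5786.20392.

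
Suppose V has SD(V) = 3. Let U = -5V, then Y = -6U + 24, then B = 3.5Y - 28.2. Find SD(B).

SD(B) = 315

SD(U) = |-5|·3 = 15.
SD(Y) = |-6|·15 = 90.
SD(B) = |3.5|·90 = 315.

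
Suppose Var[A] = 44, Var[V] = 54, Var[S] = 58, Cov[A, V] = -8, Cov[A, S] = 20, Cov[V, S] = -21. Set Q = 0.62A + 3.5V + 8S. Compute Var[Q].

Var[Q] = 3378.0936

Var[Q] = a²·Var[A] + b²·Var[V] + c²·Var[S] + 2ab·Cov[A, V] + 2ac·Cov[A, S] + 2bc·Cov[V, S], with a = 0.62, b = 3.5, c = 8.
= 16.9136 + 661.5 + 3712 + (-34.72) + 198.4 + (-1176)
= 3378.0936.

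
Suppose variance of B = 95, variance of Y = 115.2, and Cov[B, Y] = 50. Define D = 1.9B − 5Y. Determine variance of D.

variance of D = 2272.95

variance of D = a²·variance of B + b²·variance of Y + 2ab·Cov[B, Y] with a = 1.9, b = -5.
= 1.9²·95 + (-5)²·115.2 + 2·1.9·(-5)·50
= 342.95 + 2880 + (-950) = 2272.95.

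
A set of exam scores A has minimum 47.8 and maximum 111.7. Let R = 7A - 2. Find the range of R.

Range of A = 111.7 − 47.8 = 63.9.
Range(R) = |a|·Range(A) = |7|·63.9 = 447.3.

Range(R) = 447.3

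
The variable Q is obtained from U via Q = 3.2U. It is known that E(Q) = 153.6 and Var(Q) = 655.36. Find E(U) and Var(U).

From Q = 3.2U: E(Q) = a·E(U) + b, so E(U) = (E(Q) − b)/a = (153.6 − 0)/3.2 = 48.
Var(Q) = a²·Var(U), so Var(U) = 655.36/3.2² = 64.

E(U) = 48, Var(U) = 64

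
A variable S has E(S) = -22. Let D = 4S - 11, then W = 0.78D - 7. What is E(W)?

E(W) = -84.22

E(D) = 4·(-22) + (-11) = -99.
E(W) = 0.78·(-99) + (-7) = -84.22.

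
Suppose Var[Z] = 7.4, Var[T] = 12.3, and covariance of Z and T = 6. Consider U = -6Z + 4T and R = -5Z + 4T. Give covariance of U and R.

By bilinearity, covariance of U and R = ac·Var[Z] + bd·Var[T] + (ad+bc)·covariance of Z and T, with a=-6, b=4, c=-5, d=4.
ac·Var[Z] = (-6)·(-5)·7.4 = 222
bd·Var[T] = 4·4·12.3 = 196.8
(ad+bc)·covariance of Z and T = (-44)·6 = -264
covariance of U and R = 222 + 196.8 + (-264) = 154.8.

covariance of U and R = 154.8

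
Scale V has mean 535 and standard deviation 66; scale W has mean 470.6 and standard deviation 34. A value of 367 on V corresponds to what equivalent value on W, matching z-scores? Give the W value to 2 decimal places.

W = 384.05

z = (367 − 535)/66 ≈ -2.5455.
W = 470.6 + z·34 = 470.6 + (367 − 535)·34/66 ≈ 384.05.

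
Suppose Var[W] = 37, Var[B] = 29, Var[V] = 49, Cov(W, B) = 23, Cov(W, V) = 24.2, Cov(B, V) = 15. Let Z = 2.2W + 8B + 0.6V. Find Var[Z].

Var[Z] = a²·Var[W] + b²·Var[B] + c²·Var[V] + 2ab·Cov(W, B) + 2ac·Cov(W, V) + 2bc·Cov(B, V), with a = 2.2, b = 8, c = 0.6.
= 179.08 + 1856 + 17.64 + 809.6 + 63.888 + 144
= 3070.208.

Var[Z] = 3070.208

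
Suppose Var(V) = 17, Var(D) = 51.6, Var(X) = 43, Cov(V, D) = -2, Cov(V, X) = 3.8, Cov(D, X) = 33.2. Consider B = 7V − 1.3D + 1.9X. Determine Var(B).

Var(B) = a²·Var(V) + b²·Var(D) + c²·Var(X) + 2ab·Cov(V, D) + 2ac·Cov(V, X) + 2bc·Cov(D, X), with a = 7, b = -1.3, c = 1.9.
= 833 + 87.204 + 155.23 + 36.4 + 101.08 + (-164.008)
= 1048.906.

Var(B) = 1048.906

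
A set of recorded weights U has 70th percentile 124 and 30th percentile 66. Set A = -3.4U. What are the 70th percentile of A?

70th percentile of A = -224.4

Since a = -3.4 < 0 the transformation is decreasing, reversing order: the 70th percentile of A corresponds to the 30th percentile of U.
So P_{70}(A) = a·P_{30}(U) + b = (-3.4)·66 = -224.4.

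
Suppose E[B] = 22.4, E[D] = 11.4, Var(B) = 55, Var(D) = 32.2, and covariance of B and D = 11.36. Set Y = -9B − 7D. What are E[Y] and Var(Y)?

E[Y] = -281.4, Var(Y) = 7464.16

E[Y] = (-9)·E[B] + (-7)·E[D] = (-9)·22.4 + (-7)·11.4 = -281.4.
Var(Y) = a²·Var(B) + b²·Var(D) + 2ab·covariance of B and D with a = -9, b = -7.
= (-9)²·55 + (-7)²·32.2 + 2·(-9)·(-7)·11.36
= 4455 + 1577.8 + 1431.36 = 7464.16.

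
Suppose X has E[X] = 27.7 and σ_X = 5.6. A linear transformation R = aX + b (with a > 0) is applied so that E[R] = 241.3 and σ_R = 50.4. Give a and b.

a = 9, b = -8

σ_R = a·σ_X (a > 0), so a = 50.4/5.6 = 9.
E[R] = a·E[X] + b, so b = 241.3 − 9·27.7 = -8.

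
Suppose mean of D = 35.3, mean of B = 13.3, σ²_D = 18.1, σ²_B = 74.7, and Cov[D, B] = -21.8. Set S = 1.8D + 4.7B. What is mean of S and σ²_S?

mean of S = 1.8·mean of D + 4.7·mean of B = 1.8·35.3 + 4.7·13.3 = 126.05.
σ²_S = a²·σ²_D + b²·σ²_B + 2ab·Cov[D, B] with a = 1.8, b = 4.7.
= 1.8²·18.1 + 4.7²·74.7 + 2·1.8·4.7·(-21.8)
= 58.644 + 1650.123 + (-368.856) = 1339.911.

mean of S = 126.05, σ²_S = 1339.911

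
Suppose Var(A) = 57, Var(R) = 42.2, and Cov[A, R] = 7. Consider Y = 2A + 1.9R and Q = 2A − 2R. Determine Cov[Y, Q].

Cov[Y, Q] = 66.24

By bilinearity, Cov[Y, Q] = ac·Var(A) + bd·Var(R) + (ad+bc)·Cov[A, R], with a=2, b=1.9, c=2, d=-2.
ac·Var(A) = 2·2·57 = 228
bd·Var(R) = 1.9·(-2)·42.2 = -160.36
(ad+bc)·Cov[A, R] = (-0.2)·7 = -1.4
Cov[Y, Q] = 228 + (-160.36) + (-1.4) = 66.24.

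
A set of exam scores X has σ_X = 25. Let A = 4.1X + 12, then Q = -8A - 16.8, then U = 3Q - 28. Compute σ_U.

σ_U = 2460

σ_A = |4.1|·25 = 102.5.
σ_Q = |-8|·102.5 = 820.
σ_U = |3|·820 = 2460.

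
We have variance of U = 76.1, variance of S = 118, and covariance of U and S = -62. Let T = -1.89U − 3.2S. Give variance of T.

variance of T = a²·variance of U + b²·variance of S + 2ab·covariance of U and S with a = -1.89, b = -3.2.
= (-1.89)²·76.1 + (-3.2)²·118 + 2·(-1.89)·(-3.2)·(-62)
= 271.83681 + 1208.32 + (-749.952) = 730.20481.

variance of T = 730.20481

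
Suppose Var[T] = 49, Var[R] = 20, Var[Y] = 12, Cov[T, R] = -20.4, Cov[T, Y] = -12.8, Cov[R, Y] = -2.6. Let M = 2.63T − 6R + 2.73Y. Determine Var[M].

Var[M] = 1693.55746

Var[M] = a²·Var[T] + b²·Var[R] + c²·Var[Y] + 2ab·Cov[T, R] + 2ac·Cov[T, Y] + 2bc·Cov[R, Y], with a = 2.63, b = -6, c = 2.73.
= 338.9281 + 720 + 89.4348 + 643.824 + (-183.80544) + 85.176
= 1693.55746.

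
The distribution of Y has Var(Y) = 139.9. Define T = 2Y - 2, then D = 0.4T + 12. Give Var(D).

Var(T) = 2²·139.9 = 559.6.
Var(D) = 0.4²·559.6 = 89.536.

Var(D) = 89.536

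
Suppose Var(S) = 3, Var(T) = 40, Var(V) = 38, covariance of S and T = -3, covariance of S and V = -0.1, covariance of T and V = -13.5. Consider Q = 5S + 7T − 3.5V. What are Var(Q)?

Var(Q) = a²·Var(S) + b²·Var(T) + c²·Var(V) + 2ab·covariance of S and T + 2ac·covariance of S and V + 2bc·covariance of T and V, with a = 5, b = 7, c = -3.5.
= 75 + 1960 + 465.5 + (-210) + 3.5 + 661.5
= 2955.5.

Var(Q) = 2955.5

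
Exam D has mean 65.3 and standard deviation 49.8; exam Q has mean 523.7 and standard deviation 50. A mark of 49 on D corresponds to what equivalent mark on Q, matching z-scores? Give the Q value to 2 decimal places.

Q = 507.33

z = (49 − 65.3)/49.8 ≈ -0.3273.
Q = 523.7 + z·50 = 523.7 + (49 − 65.3)·50/49.8 ≈ 507.33.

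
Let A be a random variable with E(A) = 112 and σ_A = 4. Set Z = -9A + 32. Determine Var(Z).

Z = -9A + 32 is linear with a = -9, b = 32.
Var(A) = 4² = 16.
Var(Z) = a²·Var(A) = (-9)²·16 = 1296 (the additive constant 32 does not affect variance).

Var(Z) = 1296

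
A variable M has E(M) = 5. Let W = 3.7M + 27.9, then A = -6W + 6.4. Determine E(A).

E(W) = 3.7·5 + 27.9 = 46.4.
E(A) = (-6)·46.4 + 6.4 = -272.

E(A) = -272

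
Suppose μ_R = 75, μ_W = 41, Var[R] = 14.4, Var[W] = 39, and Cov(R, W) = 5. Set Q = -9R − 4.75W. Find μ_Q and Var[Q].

μ_Q = -869.75, Var[Q] = 2473.8375

μ_Q = (-9)·μ_R + (-4.75)·μ_W = (-9)·75 + (-4.75)·41 = -869.75.
Var[Q] = a²·Var[R] + b²·Var[W] + 2ab·Cov(R, W) with a = -9, b = -4.75.
= (-9)²·14.4 + (-4.75)²·39 + 2·(-9)·(-4.75)·5
= 1166.4 + 879.9375 + 427.5 = 2473.8375.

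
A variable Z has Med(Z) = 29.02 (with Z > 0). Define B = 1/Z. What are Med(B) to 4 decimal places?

1/Z is monotone on this domain, so Med(B) = 1/(29.02) ≈ 0.0345.

Med(B) = 0.0345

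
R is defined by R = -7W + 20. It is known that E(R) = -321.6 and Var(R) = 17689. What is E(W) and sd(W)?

E(W) = 48.8, sd(W) = 19

From R = -7W + 20: E(R) = a·E(W) + b, so E(W) = (E(R) − b)/a = (-321.6 − 20)/(-7) = 48.8.
sd(R) = √17689 = 133.
sd(R) = |a|·sd(W), so sd(W) = 133/|-7| = 19.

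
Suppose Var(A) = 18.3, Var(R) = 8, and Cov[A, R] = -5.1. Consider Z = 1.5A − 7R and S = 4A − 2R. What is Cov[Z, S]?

Cov[Z, S] = 379.9

By bilinearity, Cov[Z, S] = ac·Var(A) + bd·Var(R) + (ad+bc)·Cov[A, R], with a=1.5, b=-7, c=4, d=-2.
ac·Var(A) = 1.5·4·18.3 = 109.8
bd·Var(R) = (-7)·(-2)·8 = 112
(ad+bc)·Cov[A, R] = (-31)·(-5.1) = 158.1
Cov[Z, S] = 109.8 + 112 + 158.1 = 379.9.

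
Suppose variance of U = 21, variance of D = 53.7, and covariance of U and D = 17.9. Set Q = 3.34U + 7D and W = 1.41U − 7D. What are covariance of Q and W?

By bilinearity, covariance of Q and W = ac·variance of U + bd·variance of D + (ad+bc)·covariance of U and D, with a=3.34, b=7, c=1.41, d=-7.
ac·variance of U = 3.34·1.41·21 = 98.8974
bd·variance of D = 7·(-7)·53.7 = -2631.3
(ad+bc)·covariance of U and D = (-13.51)·17.9 = -241.829
covariance of Q and W = 98.8974 + (-2631.3) + (-241.829) = -2774.2316.

covariance of Q and W = -2774.2316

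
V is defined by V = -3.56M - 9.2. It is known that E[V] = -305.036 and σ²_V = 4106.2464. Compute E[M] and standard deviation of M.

E[M] = 83.1, standard deviation of M = 18

From V = -3.56M - 9.2: E[V] = a·E[M] + b, so E[M] = (E[V] − b)/a = (-305.036 − (-9.2))/(-3.56) = 83.1.
standard deviation of V = √4106.2464 = 64.08.
standard deviation of V = |a|·standard deviation of M, so standard deviation of M = 64.08/|-3.56| = 18.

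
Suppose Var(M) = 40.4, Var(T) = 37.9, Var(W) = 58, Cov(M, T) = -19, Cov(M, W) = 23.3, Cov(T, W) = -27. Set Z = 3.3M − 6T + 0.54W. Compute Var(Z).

Var(Z) = a²·Var(M) + b²·Var(T) + c²·Var(W) + 2ab·Cov(M, T) + 2ac·Cov(M, W) + 2bc·Cov(T, W), with a = 3.3, b = -6, c = 0.54.
= 439.956 + 1364.4 + 16.9128 + 752.4 + 83.0412 + 174.96
= 2831.67.

Var(Z) = 2831.67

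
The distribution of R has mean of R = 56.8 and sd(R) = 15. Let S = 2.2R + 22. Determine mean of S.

S = 2.2R + 22 is linear with a = 2.2, b = 22.
mean of S = a·mean of R + b = 2.2·56.8 + 22 = 146.96.

mean of S = 146.96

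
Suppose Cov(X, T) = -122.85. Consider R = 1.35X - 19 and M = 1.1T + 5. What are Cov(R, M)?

Cov(R, M) = a·c·Cov(X, T) = 1.35·1.1·(-122.85) = -182.43225. Additive constants drop out.

Cov(R, M) = -182.43225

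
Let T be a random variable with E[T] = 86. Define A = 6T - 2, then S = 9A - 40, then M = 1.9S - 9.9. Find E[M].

E[M] = 8703.5

E[A] = 6·86 + (-2) = 514.
E[S] = 9·514 + (-40) = 4586.
E[M] = 1.9·4586 + (-9.9) = 8703.5.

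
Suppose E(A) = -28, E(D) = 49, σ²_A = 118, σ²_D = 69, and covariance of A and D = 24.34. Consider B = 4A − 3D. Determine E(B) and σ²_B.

E(B) = 4·E(A) + (-3)·E(D) = 4·(-28) + (-3)·49 = -259.
σ²_B = a²·σ²_A + b²·σ²_D + 2ab·covariance of A and D with a = 4, b = -3.
= 4²·118 + (-3)²·69 + 2·4·(-3)·24.34
= 1888 + 621 + (-584.16) = 1924.84.

E(B) = -259, σ²_B = 1924.84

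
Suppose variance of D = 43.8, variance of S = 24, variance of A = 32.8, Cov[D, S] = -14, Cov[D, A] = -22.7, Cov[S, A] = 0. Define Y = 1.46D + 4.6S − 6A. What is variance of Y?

variance of Y = a²·variance of D + b²·variance of S + c²·variance of A + 2ab·Cov[D, S] + 2ac·Cov[D, A] + 2bc·Cov[S, A], with a = 1.46, b = 4.6, c = -6.
= 93.36408 + 507.84 + 1180.8 + (-188.048) + 397.704 + 0
= 1991.66008.

variance of Y = 1991.66008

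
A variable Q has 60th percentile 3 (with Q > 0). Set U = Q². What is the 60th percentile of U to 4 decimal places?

60th percentile of U = 9

Q² is increasing, so P_{60}(U) = g(P_{60}(Q)) = 9.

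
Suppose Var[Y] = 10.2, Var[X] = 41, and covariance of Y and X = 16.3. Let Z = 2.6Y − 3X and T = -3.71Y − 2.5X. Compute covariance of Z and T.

By bilinearity, covariance of Z and T = ac·Var[Y] + bd·Var[X] + (ad+bc)·covariance of Y and X, with a=2.6, b=-3, c=-3.71, d=-2.5.
ac·Var[Y] = 2.6·(-3.71)·10.2 = -98.3892
bd·Var[X] = (-3)·(-2.5)·41 = 307.5
(ad+bc)·covariance of Y and X = (4.63)·16.3 = 75.469
covariance of Z and T = -98.3892 + 307.5 + 75.469 = 284.5798.

covariance of Z and T = 284.5798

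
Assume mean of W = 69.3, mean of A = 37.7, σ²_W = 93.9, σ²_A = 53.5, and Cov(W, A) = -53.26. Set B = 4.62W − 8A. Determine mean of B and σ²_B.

mean of B = 4.62·mean of W + (-8)·mean of A = 4.62·69.3 + (-8)·37.7 = 18.566.
σ²_B = a²·σ²_W + b²·σ²_A + 2ab·Cov(W, A) with a = 4.62, b = -8.
= 4.62²·93.9 + (-8)²·53.5 + 2·4.62·(-8)·(-53.26)
= 2004.23916 + 3424 + 3936.9792 = 9365.21836.

mean of B = 18.566, σ²_B = 9365.21836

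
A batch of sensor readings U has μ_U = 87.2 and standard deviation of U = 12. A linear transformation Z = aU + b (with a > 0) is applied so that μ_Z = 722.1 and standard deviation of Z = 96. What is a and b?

a = 8, b = 24.5

standard deviation of Z = a·standard deviation of U (a > 0), so a = 96/12 = 8.
μ_Z = a·μ_U + b, so b = 722.1 − 8·87.2 = 24.5.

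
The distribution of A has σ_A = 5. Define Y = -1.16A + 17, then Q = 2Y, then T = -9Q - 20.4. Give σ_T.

σ_T = 104.4

σ_Y = |-1.16|·5 = 5.8.
σ_Q = |2|·5.8 = 11.6.
σ_T = |-9|·11.6 = 104.4.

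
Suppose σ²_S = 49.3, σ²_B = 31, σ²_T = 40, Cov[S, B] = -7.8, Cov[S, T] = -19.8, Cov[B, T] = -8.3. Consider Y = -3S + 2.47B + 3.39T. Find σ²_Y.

σ²_Y = 1471.84312

σ²_Y = a²·σ²_S + b²·σ²_B + c²·σ²_T + 2ab·Cov[S, B] + 2ac·Cov[S, T] + 2bc·Cov[B, T], with a = -3, b = 2.47, c = 3.39.
= 443.7 + 189.1279 + 459.684 + 115.596 + 402.732 + (-138.99678)
= 1471.84312.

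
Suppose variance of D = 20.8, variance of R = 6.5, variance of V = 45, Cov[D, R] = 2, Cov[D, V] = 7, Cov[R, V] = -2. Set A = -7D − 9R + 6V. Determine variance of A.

variance of A = 3045.7

variance of A = a²·variance of D + b²·variance of R + c²·variance of V + 2ab·Cov[D, R] + 2ac·Cov[D, V] + 2bc·Cov[R, V], with a = -7, b = -9, c = 6.
= 1019.2 + 526.5 + 1620 + 252 + (-588) + 216
= 3045.7.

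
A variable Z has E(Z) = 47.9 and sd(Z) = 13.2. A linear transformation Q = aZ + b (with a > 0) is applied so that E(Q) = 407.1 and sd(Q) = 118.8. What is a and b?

sd(Q) = a·sd(Z) (a > 0), so a = 118.8/13.2 = 9.
E(Q) = a·E(Z) + b, so b = 407.1 − 9·47.9 = -24.

a = 9, b = -24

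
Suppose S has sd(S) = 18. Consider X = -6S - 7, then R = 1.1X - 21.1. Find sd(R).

sd(X) = |-6|·18 = 108.
sd(R) = |1.1|·108 = 118.8.

sd(R) = 118.8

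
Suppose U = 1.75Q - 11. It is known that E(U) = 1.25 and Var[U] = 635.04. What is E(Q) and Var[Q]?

From U = 1.75Q - 11: E(U) = a·E(Q) + b, so E(Q) = (E(U) − b)/a = (1.25 − (-11))/1.75 = 7.
Var[U] = a²·Var[Q], so Var[Q] = 635.04/1.75² = 207.36.

E(Q) = 7, Var[Q] = 207.36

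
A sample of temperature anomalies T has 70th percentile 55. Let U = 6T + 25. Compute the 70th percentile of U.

Since a = 6 > 0 the transformation is increasing, so the 70th percentile of U = a·(P_{70} of T) + b = 6·55 + 25 = 355.

70th percentile of U = 355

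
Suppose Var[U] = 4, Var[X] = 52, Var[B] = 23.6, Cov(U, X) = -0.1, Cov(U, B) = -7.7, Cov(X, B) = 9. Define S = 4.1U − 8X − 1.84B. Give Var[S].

Var[S] = 3862.83776

Var[S] = a²·Var[U] + b²·Var[X] + c²·Var[B] + 2ab·Cov(U, X) + 2ac·Cov(U, B) + 2bc·Cov(X, B), with a = 4.1, b = -8, c = -1.84.
= 67.24 + 3328 + 79.90016 + 6.56 + 116.1776 + 264.96
= 3862.83776.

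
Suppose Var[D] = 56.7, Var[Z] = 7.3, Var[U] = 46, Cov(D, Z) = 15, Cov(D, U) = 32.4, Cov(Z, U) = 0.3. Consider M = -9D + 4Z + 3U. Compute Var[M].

Var[M] = a²·Var[D] + b²·Var[Z] + c²·Var[U] + 2ab·Cov(D, Z) + 2ac·Cov(D, U) + 2bc·Cov(Z, U), with a = -9, b = 4, c = 3.
= 4592.7 + 116.8 + 414 + (-1080) + (-1749.6) + 7.2
= 2301.1.

Var[M] = 2301.1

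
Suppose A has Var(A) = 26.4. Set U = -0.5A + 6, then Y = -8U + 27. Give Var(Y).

Var(U) = (-0.5)²·26.4 = 6.6.
Var(Y) = (-8)²·6.6 = 422.4.

Var(Y) = 422.4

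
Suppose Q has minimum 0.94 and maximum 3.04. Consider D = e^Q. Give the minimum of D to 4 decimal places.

min(D) = 2.56

e^Q is increasing on this domain, so min(D) comes from min(Q) = 0.94: min(D) = exp(0.94) ≈ 2.56.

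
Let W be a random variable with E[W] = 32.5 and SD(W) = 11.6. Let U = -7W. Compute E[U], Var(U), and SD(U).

E[U] = -227.5, Var(U) = 6593.44, SD(U) = 81.2

U = -7W is linear with a = -7, b = 0.
E[U] = a·E[W] + b = (-7)·32.5 = -227.5.
Var(W) = 11.6² = 134.56.
Var(U) = a²·Var(W) = (-7)²·134.56 = 6593.44.
SD(U) = |a|·SD(W) = |-7|·11.6 = 81.2.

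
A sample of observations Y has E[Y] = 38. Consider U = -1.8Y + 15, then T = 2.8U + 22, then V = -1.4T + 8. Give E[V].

E[U] = (-1.8)·38 + 15 = -53.4.
E[T] = 2.8·(-53.4) + 22 = -127.52.
E[V] = (-1.4)·(-127.52) + 8 = 186.528.

E[V] = 186.528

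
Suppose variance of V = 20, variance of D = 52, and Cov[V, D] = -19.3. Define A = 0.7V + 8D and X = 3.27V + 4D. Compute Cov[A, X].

Cov[A, X] = 1150.852

By bilinearity, Cov[A, X] = ac·variance of V + bd·variance of D + (ad+bc)·Cov[V, D], with a=0.7, b=8, c=3.27, d=4.
ac·variance of V = 0.7·3.27·20 = 45.78
bd·variance of D = 8·4·52 = 1664
(ad+bc)·Cov[V, D] = (28.96)·(-19.3) = -558.928
Cov[A, X] = 45.78 + 1664 + (-558.928) = 1150.852.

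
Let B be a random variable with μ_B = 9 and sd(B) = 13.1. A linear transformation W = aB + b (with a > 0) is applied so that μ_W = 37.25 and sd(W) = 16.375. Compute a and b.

sd(W) = a·sd(B) (a > 0), so a = 16.375/13.1 = 1.25.
μ_W = a·μ_B + b, so b = 37.25 − 1.25·9 = 26.

a = 1.25, b = 26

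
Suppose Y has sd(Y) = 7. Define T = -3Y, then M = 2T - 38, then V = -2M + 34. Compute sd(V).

sd(T) = |-3|·7 = 21.
sd(M) = |2|·21 = 42.
sd(V) = |-2|·42 = 84.

sd(V) = 84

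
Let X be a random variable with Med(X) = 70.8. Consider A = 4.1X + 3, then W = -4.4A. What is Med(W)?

Med(A) = 4.1·70.8 + 3 = 293.28.
Med(W) = (-4.4)·293.28 = -1290.432.

Med(W) = -1290.432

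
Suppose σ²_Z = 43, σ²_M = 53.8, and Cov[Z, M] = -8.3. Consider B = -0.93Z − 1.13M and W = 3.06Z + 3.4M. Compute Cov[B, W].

By bilinearity, Cov[B, W] = ac·σ²_Z + bd·σ²_M + (ad+bc)·Cov[Z, M], with a=-0.93, b=-1.13, c=3.06, d=3.4.
ac·σ²_Z = (-0.93)·3.06·43 = -122.3694
bd·σ²_M = (-1.13)·3.4·53.8 = -206.6996
(ad+bc)·Cov[Z, M] = (-6.6198)·(-8.3) = 54.94434
Cov[B, W] = -122.3694 + (-206.6996) + 54.94434 = -274.12466.

Cov[B, W] = -274.12466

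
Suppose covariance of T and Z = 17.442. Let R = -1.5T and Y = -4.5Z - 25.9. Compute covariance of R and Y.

covariance of R and Y = a·c·covariance of T and Z = (-1.5)·(-4.5)·17.442 = 117.7335. Additive constants drop out.

covariance of R and Y = 117.7335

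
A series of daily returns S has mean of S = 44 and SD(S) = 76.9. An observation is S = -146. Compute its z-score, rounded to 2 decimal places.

z = -2.47

z = (S − mean of S) / SD(S) = (-146 − 44) / 76.9 ≈ -2.47.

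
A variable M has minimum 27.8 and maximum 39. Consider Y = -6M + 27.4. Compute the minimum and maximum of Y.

a = -6 < 0, so order reverses: min(Y) = a·max(M)+b = (-6)·39 + 27.4 = -206.6; max(Y) = a·min(M)+b = (-6)·27.8 + 27.4 = -139.4.

min(Y) = -206.6, max(Y) = -139.4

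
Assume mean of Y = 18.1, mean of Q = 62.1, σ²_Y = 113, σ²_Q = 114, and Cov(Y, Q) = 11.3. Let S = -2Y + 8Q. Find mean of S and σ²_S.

mean of S = 460.6, σ²_S = 7386.4

mean of S = (-2)·mean of Y + 8·mean of Q = (-2)·18.1 + 8·62.1 = 460.6.
σ²_S = a²·σ²_Y + b²·σ²_Q + 2ab·Cov(Y, Q) with a = -2, b = 8.
= (-2)²·113 + 8²·114 + 2·(-2)·8·11.3
= 452 + 7296 + (-361.6) = 7386.4.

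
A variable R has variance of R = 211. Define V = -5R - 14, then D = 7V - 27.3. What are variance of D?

variance of V = (-5)²·211 = 5275.
variance of D = 7²·5275 = 258475.

variance of D = 258475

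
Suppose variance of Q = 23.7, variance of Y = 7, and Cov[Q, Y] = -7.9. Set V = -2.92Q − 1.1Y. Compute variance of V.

variance of V = a²·variance of Q + b²·variance of Y + 2ab·Cov[Q, Y] with a = -2.92, b = -1.1.
= (-2.92)²·23.7 + (-1.1)²·7 + 2·(-2.92)·(-1.1)·(-7.9)
= 202.07568 + 8.47 + (-50.7496) = 159.79608.

variance of V = 159.79608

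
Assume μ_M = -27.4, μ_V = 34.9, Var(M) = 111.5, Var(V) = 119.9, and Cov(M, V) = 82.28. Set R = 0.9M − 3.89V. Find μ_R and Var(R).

μ_R = -160.421, Var(R) = 1328.52923

μ_R = 0.9·μ_M + (-3.89)·μ_V = 0.9·(-27.4) + (-3.89)·34.9 = -160.421.
Var(R) = a²·Var(M) + b²·Var(V) + 2ab·Cov(M, V) with a = 0.9, b = -3.89.
= 0.9²·111.5 + (-3.89)²·119.9 + 2·0.9·(-3.89)·82.28
= 90.315 + 1814.33879 + (-576.12456) = 1328.52923.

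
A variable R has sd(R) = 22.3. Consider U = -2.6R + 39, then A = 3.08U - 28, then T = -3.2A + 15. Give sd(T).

sd(T) = 571.45088

sd(U) = |-2.6|·22.3 = 57.98.
sd(A) = |3.08|·57.98 = 178.5784.
sd(T) = |-3.2|·178.5784 = 571.45088.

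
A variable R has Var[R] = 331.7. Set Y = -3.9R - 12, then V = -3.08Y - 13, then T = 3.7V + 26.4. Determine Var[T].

Var[Y] = (-3.9)²·331.7 = 5045.157.
Var[V] = (-3.08)²·5045.157 = 47860.3773648.
Var[T] = 3.7²·47860.3773648 = 655208.566124112.

Var[T] = 655208.566124112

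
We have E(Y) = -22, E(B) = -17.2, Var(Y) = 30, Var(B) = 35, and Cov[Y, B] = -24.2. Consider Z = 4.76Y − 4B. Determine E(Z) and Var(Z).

E(Z) = 4.76·E(Y) + (-4)·E(B) = 4.76·(-22) + (-4)·(-17.2) = -35.92.
Var(Z) = a²·Var(Y) + b²·Var(B) + 2ab·Cov[Y, B] with a = 4.76, b = -4.
= 4.76²·30 + (-4)²·35 + 2·4.76·(-4)·(-24.2)
= 679.728 + 560 + 921.536 = 2161.264.

E(Z) = -35.92, Var(Z) = 2161.264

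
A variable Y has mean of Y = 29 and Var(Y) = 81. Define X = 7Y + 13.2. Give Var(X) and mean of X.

X = 7Y + 13.2 is linear with a = 7, b = 13.2.
Var(X) = a²·Var(Y) = 7²·81 = 3969 (the additive constant 13.2 does not affect variance).
mean of X = a·mean of Y + b = 7·29 + 13.2 = 216.2.

Var(X) = 3969, mean of X = 216.2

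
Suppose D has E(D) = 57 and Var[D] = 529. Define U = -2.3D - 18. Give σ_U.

σ_U = 52.9

U = -2.3D - 18 is linear with a = -2.3, b = -18.
σ_D = √529 = 23.
σ_U = |a|·σ_D = |-2.3|·23 = 52.9.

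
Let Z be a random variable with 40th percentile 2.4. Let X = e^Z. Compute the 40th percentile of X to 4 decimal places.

40th percentile of X = 11.0232

e^Z is increasing, so P_{40}(X) = g(P_{40}(Z)) ≈ 11.0232.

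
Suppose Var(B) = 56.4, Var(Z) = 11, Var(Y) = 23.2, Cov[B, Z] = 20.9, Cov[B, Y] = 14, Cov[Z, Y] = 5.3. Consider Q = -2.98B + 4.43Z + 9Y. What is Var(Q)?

Var(Q) = 1715.77194

Var(Q) = a²·Var(B) + b²·Var(Z) + c²·Var(Y) + 2ab·Cov[B, Z] + 2ac·Cov[B, Y] + 2bc·Cov[Z, Y], with a = -2.98, b = 4.43, c = 9.
= 500.85456 + 215.8739 + 1879.2 + (-551.81852) + (-750.96) + 422.622
= 1715.77194.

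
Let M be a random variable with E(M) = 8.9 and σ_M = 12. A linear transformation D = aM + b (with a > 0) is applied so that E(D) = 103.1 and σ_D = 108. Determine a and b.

a = 9, b = 23

σ_D = a·σ_M (a > 0), so a = 108/12 = 9.
E(D) = a·E(M) + b, so b = 103.1 − 9·8.9 = 23.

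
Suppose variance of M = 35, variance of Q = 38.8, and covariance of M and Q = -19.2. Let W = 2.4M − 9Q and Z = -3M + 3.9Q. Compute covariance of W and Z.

By bilinearity, covariance of W and Z = ac·variance of M + bd·variance of Q + (ad+bc)·covariance of M and Q, with a=2.4, b=-9, c=-3, d=3.9.
ac·variance of M = 2.4·(-3)·35 = -252
bd·variance of Q = (-9)·3.9·38.8 = -1361.88
(ad+bc)·covariance of M and Q = (36.36)·(-19.2) = -698.112
covariance of W and Z = -252 + (-1361.88) + (-698.112) = -2311.992.

covariance of W and Z = -2311.992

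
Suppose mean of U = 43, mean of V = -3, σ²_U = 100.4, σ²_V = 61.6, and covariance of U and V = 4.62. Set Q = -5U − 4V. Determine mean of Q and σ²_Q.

mean of Q = -203, σ²_Q = 3680.4

mean of Q = (-5)·mean of U + (-4)·mean of V = (-5)·43 + (-4)·(-3) = -203.
σ²_Q = a²·σ²_U + b²·σ²_V + 2ab·covariance of U and V with a = -5, b = -4.
= (-5)²·100.4 + (-4)²·61.6 + 2·(-5)·(-4)·4.62
= 2510 + 985.6 + 184.8 = 3680.4.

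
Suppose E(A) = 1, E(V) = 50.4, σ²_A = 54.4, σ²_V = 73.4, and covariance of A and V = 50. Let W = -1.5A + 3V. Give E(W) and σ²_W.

E(W) = 149.7, σ²_W = 333

E(W) = (-1.5)·E(A) + 3·E(V) = (-1.5)·1 + 3·50.4 = 149.7.
σ²_W = a²·σ²_A + b²·σ²_V + 2ab·covariance of A and V with a = -1.5, b = 3.
= (-1.5)²·54.4 + 3²·73.4 + 2·(-1.5)·3·50
= 122.4 + 660.6 + (-450) = 333.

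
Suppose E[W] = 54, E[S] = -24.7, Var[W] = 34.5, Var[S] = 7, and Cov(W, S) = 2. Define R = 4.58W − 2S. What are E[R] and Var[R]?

E[R] = 296.72, Var[R] = 715.0458

E[R] = 4.58·E[W] + (-2)·E[S] = 4.58·54 + (-2)·(-24.7) = 296.72.
Var[R] = a²·Var[W] + b²·Var[S] + 2ab·Cov(W, S) with a = 4.58, b = -2.
= 4.58²·34.5 + (-2)²·7 + 2·4.58·(-2)·2
= 723.6858 + 28 + (-36.64) = 715.0458.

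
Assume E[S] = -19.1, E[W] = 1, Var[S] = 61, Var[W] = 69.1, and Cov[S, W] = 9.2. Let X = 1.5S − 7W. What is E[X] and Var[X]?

E[X] = -35.65, Var[X] = 3329.95

E[X] = 1.5·E[S] + (-7)·E[W] = 1.5·(-19.1) + (-7)·1 = -35.65.
Var[X] = a²·Var[S] + b²·Var[W] + 2ab·Cov[S, W] with a = 1.5, b = -7.
= 1.5²·61 + (-7)²·69.1 + 2·1.5·(-7)·9.2
= 137.25 + 3385.9 + (-193.2) = 3329.95.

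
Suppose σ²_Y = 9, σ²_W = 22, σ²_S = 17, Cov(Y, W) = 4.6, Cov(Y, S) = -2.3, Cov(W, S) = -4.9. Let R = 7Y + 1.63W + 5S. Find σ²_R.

σ²_R = a²·σ²_Y + b²·σ²_W + c²·σ²_S + 2ab·Cov(Y, W) + 2ac·Cov(Y, S) + 2bc·Cov(W, S), with a = 7, b = 1.63, c = 5.
= 441 + 58.4518 + 425 + 104.972 + (-161) + (-79.87)
= 788.5538.

σ²_R = 788.5538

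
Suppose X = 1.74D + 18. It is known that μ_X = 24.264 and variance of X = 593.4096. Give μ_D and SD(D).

μ_D = 3.6, SD(D) = 14

From X = 1.74D + 18: μ_X = a·μ_D + b, so μ_D = (μ_X − b)/a = (24.264 − 18)/1.74 = 3.6.
SD(X) = √593.4096 = 24.36.
SD(X) = |a|·SD(D), so SD(D) = 24.36/|1.74| = 14.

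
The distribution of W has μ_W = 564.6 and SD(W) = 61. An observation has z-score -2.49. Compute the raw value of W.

W = 412.71

W = μ_W + z·SD(W) = 564.6 + (-2.49)·61 = 412.71.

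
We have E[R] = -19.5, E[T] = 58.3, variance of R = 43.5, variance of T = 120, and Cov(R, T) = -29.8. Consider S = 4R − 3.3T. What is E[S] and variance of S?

E[S] = 4·E[R] + (-3.3)·E[T] = 4·(-19.5) + (-3.3)·58.3 = -270.39.
variance of S = a²·variance of R + b²·variance of T + 2ab·Cov(R, T) with a = 4, b = -3.3.
= 4²·43.5 + (-3.3)²·120 + 2·4·(-3.3)·(-29.8)
= 696 + 1306.8 + 786.72 = 2789.52.

E[S] = -270.39, variance of S = 2789.52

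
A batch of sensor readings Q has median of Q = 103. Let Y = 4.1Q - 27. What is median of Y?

median of Y = 395.3

A linear map preserves order up to sign, so median of Y = a·median of Q + b = 4.1·103 + (-27) = 395.3.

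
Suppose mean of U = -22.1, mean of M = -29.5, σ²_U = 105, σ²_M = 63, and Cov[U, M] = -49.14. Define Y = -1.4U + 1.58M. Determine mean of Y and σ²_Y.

mean of Y = -15.67, σ²_Y = 580.46856

mean of Y = (-1.4)·mean of U + 1.58·mean of M = (-1.4)·(-22.1) + 1.58·(-29.5) = -15.67.
σ²_Y = a²·σ²_U + b²·σ²_M + 2ab·Cov[U, M] with a = -1.4, b = 1.58.
= (-1.4)²·105 + 1.58²·63 + 2·(-1.4)·1.58·(-49.14)
= 205.8 + 157.2732 + 217.39536 = 580.46856.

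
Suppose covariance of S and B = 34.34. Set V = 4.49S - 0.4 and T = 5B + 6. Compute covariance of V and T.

covariance of V and T = 770.933

covariance of V and T = a·c·covariance of S and B = 4.49·5·34.34 = 770.933. Additive constants drop out.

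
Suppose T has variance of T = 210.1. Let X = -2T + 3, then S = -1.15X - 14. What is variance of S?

variance of X = (-2)²·210.1 = 840.4.
variance of S = (-1.15)²·840.4 = 1111.429.

variance of S = 1111.429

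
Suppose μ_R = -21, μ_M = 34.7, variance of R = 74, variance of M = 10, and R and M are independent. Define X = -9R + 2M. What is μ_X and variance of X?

μ_X = 258.4, variance of X = 6034

μ_X = (-9)·μ_R + 2·μ_M = (-9)·(-21) + 2·34.7 = 258.4.
variance of X = a²·variance of R + b²·variance of M + 2ab·Cov[R, M] with a = -9, b = 2.
Independence gives Cov[R, M] = 0.
= (-9)²·74 + 2²·10 + 2·(-9)·2·0
= 5994 + 40 + 0 = 6034.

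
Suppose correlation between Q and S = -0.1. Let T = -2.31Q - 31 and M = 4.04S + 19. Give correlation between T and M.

correlation between T and M = 0.1

Linear rescalings preserve |correlation|; the slopes -2.31 and 4.04 have opposite signs, so the correlation flips sign: correlation between T and M = −correlation between Q and S = 0.1.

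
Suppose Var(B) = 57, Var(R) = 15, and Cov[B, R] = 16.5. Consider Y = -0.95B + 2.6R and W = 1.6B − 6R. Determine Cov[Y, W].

By bilinearity, Cov[Y, W] = ac·Var(B) + bd·Var(R) + (ad+bc)·Cov[B, R], with a=-0.95, b=2.6, c=1.6, d=-6.
ac·Var(B) = (-0.95)·1.6·57 = -86.64
bd·Var(R) = 2.6·(-6)·15 = -234
(ad+bc)·Cov[B, R] = (9.86)·16.5 = 162.69
Cov[Y, W] = -86.64 + (-234) + 162.69 = -157.95.

Cov[Y, W] = -157.95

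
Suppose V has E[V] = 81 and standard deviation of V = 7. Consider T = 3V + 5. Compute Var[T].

T = 3V + 5 is linear with a = 3, b = 5.
Var[V] = 7² = 49.
Var[T] = a²·Var[V] = 3²·49 = 441 (the additive constant 5 does not affect variance).

Var[T] = 441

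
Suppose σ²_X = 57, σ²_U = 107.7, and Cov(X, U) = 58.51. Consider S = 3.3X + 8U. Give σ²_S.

σ²_S = 10602.858

σ²_S = a²·σ²_X + b²·σ²_U + 2ab·Cov(X, U) with a = 3.3, b = 8.
= 3.3²·57 + 8²·107.7 + 2·3.3·8·58.51
= 620.73 + 6892.8 + 3089.328 = 10602.858.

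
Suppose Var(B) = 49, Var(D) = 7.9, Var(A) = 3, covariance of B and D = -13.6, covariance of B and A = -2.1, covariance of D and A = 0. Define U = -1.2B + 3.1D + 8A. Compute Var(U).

Var(U) = a²·Var(B) + b²·Var(D) + c²·Var(A) + 2ab·covariance of B and D + 2ac·covariance of B and A + 2bc·covariance of D and A, with a = -1.2, b = 3.1, c = 8.
= 70.56 + 75.919 + 192 + 101.184 + 40.32 + 0
= 479.983.

Var(U) = 479.983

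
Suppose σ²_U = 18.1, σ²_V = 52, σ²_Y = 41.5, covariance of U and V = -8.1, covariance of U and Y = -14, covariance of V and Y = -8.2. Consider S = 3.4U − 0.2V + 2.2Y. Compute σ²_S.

σ²_S = a²·σ²_U + b²·σ²_V + c²·σ²_Y + 2ab·covariance of U and V + 2ac·covariance of U and Y + 2bc·covariance of V and Y, with a = 3.4, b = -0.2, c = 2.2.
= 209.236 + 2.08 + 200.86 + 11.016 + (-209.44) + 7.216
= 220.968.

σ²_S = 220.968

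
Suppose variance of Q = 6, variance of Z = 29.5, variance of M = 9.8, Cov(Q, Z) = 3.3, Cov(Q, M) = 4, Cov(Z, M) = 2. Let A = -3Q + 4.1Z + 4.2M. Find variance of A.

variance of A = 609.667

variance of A = a²·variance of Q + b²·variance of Z + c²·variance of M + 2ab·Cov(Q, Z) + 2ac·Cov(Q, M) + 2bc·Cov(Z, M), with a = -3, b = 4.1, c = 4.2.
= 54 + 495.895 + 172.872 + (-81.18) + (-100.8) + 68.88
= 609.667.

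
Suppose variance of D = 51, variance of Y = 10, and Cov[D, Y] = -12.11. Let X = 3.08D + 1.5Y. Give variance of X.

variance of X = a²·variance of D + b²·variance of Y + 2ab·Cov[D, Y] with a = 3.08, b = 1.5.
= 3.08²·51 + 1.5²·10 + 2·3.08·1.5·(-12.11)
= 483.8064 + 22.5 + (-111.8964) = 394.41.

variance of X = 394.41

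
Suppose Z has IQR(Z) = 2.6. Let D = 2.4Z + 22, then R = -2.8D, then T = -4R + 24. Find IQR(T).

IQR(T) = 69.888

IQR(D) = |2.4|·2.6 = 6.24.
IQR(R) = |-2.8|·6.24 = 17.472.
IQR(T) = |-4|·17.472 = 69.888.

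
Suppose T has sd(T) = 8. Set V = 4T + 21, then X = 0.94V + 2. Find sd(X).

sd(V) = |4|·8 = 32.
sd(X) = |0.94|·32 = 30.08.

sd(X) = 30.08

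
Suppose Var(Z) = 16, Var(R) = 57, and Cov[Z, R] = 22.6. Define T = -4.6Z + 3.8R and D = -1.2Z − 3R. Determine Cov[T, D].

Cov[T, D] = -352.656

By bilinearity, Cov[T, D] = ac·Var(Z) + bd·Var(R) + (ad+bc)·Cov[Z, R], with a=-4.6, b=3.8, c=-1.2, d=-3.
ac·Var(Z) = (-4.6)·(-1.2)·16 = 88.32
bd·Var(R) = 3.8·(-3)·57 = -649.8
(ad+bc)·Cov[Z, R] = (9.24)·22.6 = 208.824
Cov[T, D] = 88.32 + (-649.8) + 208.824 = -352.656.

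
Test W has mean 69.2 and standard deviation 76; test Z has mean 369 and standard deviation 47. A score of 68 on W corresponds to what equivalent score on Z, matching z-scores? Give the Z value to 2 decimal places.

z = (68 − 69.2)/76 ≈ -0.0158.
Z = 369 + z·47 = 369 + (68 − 69.2)·47/76 ≈ 368.26.

Z = 368.26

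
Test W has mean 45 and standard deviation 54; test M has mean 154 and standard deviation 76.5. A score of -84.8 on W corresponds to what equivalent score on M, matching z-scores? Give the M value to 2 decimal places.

M = -29.88

z = (-84.8 − 45)/54 ≈ -2.4037.
M = 154 + z·76.5 = 154 + (-84.8 − 45)·76.5/54 ≈ -29.88.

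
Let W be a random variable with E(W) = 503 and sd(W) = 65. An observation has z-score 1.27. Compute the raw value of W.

W = E(W) + z·sd(W) = 503 + 1.27·65 = 585.55.

W = 585.55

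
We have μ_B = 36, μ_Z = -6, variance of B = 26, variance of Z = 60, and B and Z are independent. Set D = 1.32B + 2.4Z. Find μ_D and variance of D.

μ_D = 33.12, variance of D = 390.9024

μ_D = 1.32·μ_B + 2.4·μ_Z = 1.32·36 + 2.4·(-6) = 33.12.
variance of D = a²·variance of B + b²·variance of Z + 2ab·covariance of B and Z with a = 1.32, b = 2.4.
Independence gives covariance of B and Z = 0.
= 1.32²·26 + 2.4²·60 + 2·1.32·2.4·0
= 45.3024 + 345.6 + 0 = 390.9024.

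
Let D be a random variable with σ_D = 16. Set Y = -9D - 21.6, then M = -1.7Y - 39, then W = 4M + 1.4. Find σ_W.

σ_W = 979.2

σ_Y = |-9|·16 = 144.
σ_M = |-1.7|·144 = 244.8.
σ_W = |4|·244.8 = 979.2.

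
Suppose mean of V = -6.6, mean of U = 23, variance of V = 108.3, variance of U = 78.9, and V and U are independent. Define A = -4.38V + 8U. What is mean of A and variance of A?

mean of A = (-4.38)·mean of V + 8·mean of U = (-4.38)·(-6.6) + 8·23 = 212.908.
variance of A = a²·variance of V + b²·variance of U + 2ab·Cov(V, U) with a = -4.38, b = 8.
Independence gives Cov(V, U) = 0.
= (-4.38)²·108.3 + 8²·78.9 + 2·(-4.38)·8·0
= 2077.67052 + 5049.6 + 0 = 7127.27052.

mean of A = 212.908, variance of A = 7127.27052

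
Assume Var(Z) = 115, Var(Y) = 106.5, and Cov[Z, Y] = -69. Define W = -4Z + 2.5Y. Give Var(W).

Var(W) = a²·Var(Z) + b²·Var(Y) + 2ab·Cov[Z, Y] with a = -4, b = 2.5.
= (-4)²·115 + 2.5²·106.5 + 2·(-4)·2.5·(-69)
= 1840 + 665.625 + 1380 = 3885.625.

Var(W) = 3885.625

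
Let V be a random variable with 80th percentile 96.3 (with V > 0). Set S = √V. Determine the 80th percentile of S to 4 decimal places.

80th percentile of S = 9.8133

√V is increasing, so P_{80}(S) = g(P_{80}(V)) ≈ 9.8133.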